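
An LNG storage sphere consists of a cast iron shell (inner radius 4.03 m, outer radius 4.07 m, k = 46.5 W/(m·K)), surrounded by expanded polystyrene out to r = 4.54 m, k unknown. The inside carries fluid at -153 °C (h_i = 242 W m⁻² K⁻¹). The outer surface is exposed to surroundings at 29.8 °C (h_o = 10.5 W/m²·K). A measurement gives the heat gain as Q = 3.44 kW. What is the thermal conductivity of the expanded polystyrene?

ΣR = ΔT/Q = |-153 − 29.8|/3440 = 0.05314 K/W
Known resistances:
  R_conv,in = 1/(4πr²h) = 1/(4π·4.03²·242) = 2.025×10^-5 K/W
  R_cast iron = (1/4.03 − 1/4.07)/(4πk) = 0.002439/(4π·46.5) = 4.173×10^-6 K/W
  R_conv,out = 1/(4πr²h) = 1/(4π·4.54²·10.5) = 3.677×10^-4 K/W
R_expanded polystyrene = ΣR − ΣR_known = 0.05314 − 3.921×10^-4 = 0.05275 K/W
(1/r₁−1/r₂)/(4πk) = 0.05275 ⇒ k = 0.02544/(4π·0.05275) = 0.0384 W/m·K

k = 0.0384 W/m·K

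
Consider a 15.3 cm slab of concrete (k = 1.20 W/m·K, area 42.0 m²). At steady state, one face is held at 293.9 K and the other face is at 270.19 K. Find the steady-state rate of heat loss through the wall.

Q = kA·ΔT/L = 1.20 × 42.0 × |293.9 K − 270.19 K| / 0.153 = 7810 W

Q = 7.81 kW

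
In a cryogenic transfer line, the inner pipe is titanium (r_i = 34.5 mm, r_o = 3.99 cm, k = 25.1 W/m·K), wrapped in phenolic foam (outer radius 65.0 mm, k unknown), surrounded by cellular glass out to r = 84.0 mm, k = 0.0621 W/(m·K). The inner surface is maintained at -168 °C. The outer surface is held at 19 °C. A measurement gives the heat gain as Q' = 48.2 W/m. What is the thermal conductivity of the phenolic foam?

ΣR = ΔT/Q' = |-168 − 19|/48.2 = 3.880 m·K/W
Known resistances:
  R'_titanium = ln(0.0399/0.0345)/(2πk) = 0.1454/(2π·25.1) = 9.221×10^-4 m·K/W
  R'_cellular glass = ln(0.0840/0.0650)/(2πk) = 0.2564/(2π·0.0621) = 0.6572 m·K/W
R_phenolic foam = ΣR − ΣR_known = 3.880 − 0.6581 = 3.222 m·K/W
ln(r₂/r₁)/(2πk) = 3.222 ⇒ k = 0.4880/(2π·3.222) = 0.0241 W/m·K

k = 0.0241 W/m·K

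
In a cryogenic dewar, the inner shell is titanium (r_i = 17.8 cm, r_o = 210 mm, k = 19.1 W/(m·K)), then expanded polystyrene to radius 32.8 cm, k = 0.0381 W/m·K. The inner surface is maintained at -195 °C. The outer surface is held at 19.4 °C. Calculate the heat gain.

Treat each layer as a resistance in series:
  R_titanium = (1/0.178 − 1/0.210)/(4πk) = 0.8561/(4π·19.1) = 0.003567 K/W
  R_expanded polystyrene = (1/0.210 − 1/0.328)/(4πk) = 1.713/(4π·0.0381) = 3.578 K/W
ΣR = 0.003567 + 3.578 = 3.582 K/W
Q = ΔT/ΣR = (-195 °C − 19.4 °C)/3.582 = -59.9 W
(Negative Q ⇒ heat flows inward; heat gain = 59.9 W.)

Q = 59.9 W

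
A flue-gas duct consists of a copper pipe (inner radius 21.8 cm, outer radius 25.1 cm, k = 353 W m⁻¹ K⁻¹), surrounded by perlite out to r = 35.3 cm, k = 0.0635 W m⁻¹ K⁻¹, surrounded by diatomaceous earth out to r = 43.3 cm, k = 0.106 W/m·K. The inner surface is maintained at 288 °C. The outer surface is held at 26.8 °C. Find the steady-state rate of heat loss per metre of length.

Q' = 225 W/m

Resistance network (inner→outer):
  R'_copper = ln(0.251/0.218)/(2πk) = 0.1410/(2π·353) = 6.355×10^-5 m·K/W
  R'_perlite = ln(0.353/0.251)/(2πk) = 0.3410/(2π·0.0635) = 0.8547 m·K/W
  R'_diatomaceous earth = ln(0.433/0.353)/(2πk) = 0.2043/(2π·0.106) = 0.3067 m·K/W
ΣR = 6.355×10^-5 + 0.8547 + 0.3067 = 1.161 m·K/W
Q' = ΔT/ΣR = (288 °C − 26.8 °C)/1.161 = 225 W/m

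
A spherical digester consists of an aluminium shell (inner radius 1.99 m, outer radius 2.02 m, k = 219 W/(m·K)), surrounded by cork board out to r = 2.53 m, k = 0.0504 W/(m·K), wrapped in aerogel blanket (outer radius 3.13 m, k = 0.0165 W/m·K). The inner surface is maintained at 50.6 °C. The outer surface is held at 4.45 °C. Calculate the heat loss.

Q = 88.2 W

Series thermal resistances, inner to outer:
  R_aluminium = (1/1.99 − 1/2.02)/(4πk) = 0.007463/(4π·219) = 2.712×10^-6 K/W
  R_cork board = (1/2.02 − 1/2.53)/(4πk) = 0.09979/(4π·0.0504) = 0.1576 K/W
  R_aerogel blanket = (1/2.53 − 1/3.13)/(4πk) = 0.07577/(4π·0.0165) = 0.3654 K/W
ΣR = 2.712×10^-6 + 0.1576 + 0.3654 = 0.5230 K/W
Q = ΔT/ΣR = (50.6 °C − 4.45 °C)/0.5230 = 88.2 W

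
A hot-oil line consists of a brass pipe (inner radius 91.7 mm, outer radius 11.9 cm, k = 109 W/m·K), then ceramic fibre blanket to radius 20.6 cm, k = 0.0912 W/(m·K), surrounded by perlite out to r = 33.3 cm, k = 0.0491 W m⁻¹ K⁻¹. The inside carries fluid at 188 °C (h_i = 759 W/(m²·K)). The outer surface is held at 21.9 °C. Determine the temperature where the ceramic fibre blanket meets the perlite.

T = 125 °C

Series thermal resistances, inner to outer:
  R'_conv,in = 1/(2πr h) = 1/(2π·0.0917·759) = 0.002287 m·K/W
  R'_brass = ln(0.119/0.0917)/(2πk) = 0.2606/(2π·109) = 3.805×10^-4 m·K/W
  R'_ceramic fibre blanket = ln(0.206/0.119)/(2πk) = 0.5488/(2π·0.0912) = 0.9576 m·K/W
  R'_perlite = ln(0.333/0.206)/(2πk) = 0.4803/(2π·0.0491) = 1.557 m·K/W
ΣR = 0.002287 + 3.805×10^-4 + 0.9576 + 1.557 = 2.517 m·K/W
Q' = ΔT/ΣR = (188 °C − 21.9 °C)/2.517 = 65.99 W/m
From the inner boundary to the ceramic fibre blanket/perlite interface, ΣR_partial = 0.9603 m·K/W.
T_interface = T_in − Q'·ΣR_partial = 188 °C − (65.99)(0.9603) = 125 °C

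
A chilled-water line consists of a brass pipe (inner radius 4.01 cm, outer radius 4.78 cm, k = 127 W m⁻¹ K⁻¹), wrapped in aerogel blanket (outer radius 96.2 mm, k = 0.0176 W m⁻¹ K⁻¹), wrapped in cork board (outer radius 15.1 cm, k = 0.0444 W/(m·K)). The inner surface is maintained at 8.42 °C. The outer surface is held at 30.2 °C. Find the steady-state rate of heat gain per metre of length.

Q' = 2.74 W/m

Resistance network (inner→outer):
  R'_brass = ln(0.0478/0.0401)/(2πk) = 0.1756/(2π·127) = 2.201×10^-4 m·K/W
  R'_aerogel blanket = ln(0.0962/0.0478)/(2πk) = 0.6994/(2π·0.0176) = 6.325 m·K/W
  R'_cork board = ln(0.151/0.0962)/(2πk) = 0.4509/(2π·0.0444) = 1.616 m·K/W
ΣR = 2.201×10^-4 + 6.325 + 1.616 = 7.941 m·K/W
Q' = ΔT/ΣR = (8.42 °C − 30.2 °C)/7.941 = -2.74 W/m
(Negative Q' ⇒ heat flows inward; heat gain = 2.74 W/m.)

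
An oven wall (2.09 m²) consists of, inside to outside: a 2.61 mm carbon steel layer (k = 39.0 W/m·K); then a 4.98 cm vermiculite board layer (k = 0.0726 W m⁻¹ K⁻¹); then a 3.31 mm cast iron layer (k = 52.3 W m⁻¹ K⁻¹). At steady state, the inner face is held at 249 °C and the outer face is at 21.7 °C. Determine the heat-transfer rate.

Series thermal resistances, inner to outer:
  R_carbon steel = L/(kA) = 0.00261/(39.0·2.09) = 3.202×10^-5 K/W
  R_vermiculite board = L/(kA) = 0.0498/(0.0726·2.09) = 0.3282 K/W
  R_cast iron = L/(kA) = 0.00331/(52.3·2.09) = 3.028×10^-5 K/W
ΣR = 3.202×10^-5 + 0.3282 + 3.028×10^-5 = 0.3283 K/W
Q = ΔT/ΣR = (249 °C − 21.7 °C)/0.3283 = 692 W

Q = 692 W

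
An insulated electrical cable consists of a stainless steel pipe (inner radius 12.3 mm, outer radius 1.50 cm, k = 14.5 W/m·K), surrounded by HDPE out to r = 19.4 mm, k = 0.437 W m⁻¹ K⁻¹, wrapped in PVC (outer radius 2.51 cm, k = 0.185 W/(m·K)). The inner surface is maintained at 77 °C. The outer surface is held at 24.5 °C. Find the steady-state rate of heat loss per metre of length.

Resistance network (inner→outer):
  R'_stainless steel = ln(0.0150/0.0123)/(2πk) = 0.1985/(2π·14.5) = 0.002178 m·K/W
  R'_HDPE = ln(0.0194/0.0150)/(2πk) = 0.2572/(2π·0.437) = 0.09368 m·K/W
  R'_PVC = ln(0.0251/0.0194)/(2πk) = 0.2576/(2π·0.185) = 0.2216 m·K/W
ΣR = 0.002178 + 0.09368 + 0.2216 = 0.3175 m·K/W
Q' = ΔT/ΣR = (77 °C − 24.5 °C)/0.3175 = 165 W/m

Q' = 165 W/m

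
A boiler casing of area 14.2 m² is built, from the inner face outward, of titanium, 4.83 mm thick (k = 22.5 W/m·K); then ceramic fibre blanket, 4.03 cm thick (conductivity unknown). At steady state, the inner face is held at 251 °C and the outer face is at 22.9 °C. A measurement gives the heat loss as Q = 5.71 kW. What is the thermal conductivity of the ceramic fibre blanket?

ΣR = ΔT/Q = |251 − 22.9|/5710 = 0.03995 K/W
Known resistances:
  R_titanium = L/(kA) = 0.00483/(22.5·14.2) = 1.512×10^-5 K/W
R_ceramic fibre blanket = ΣR − ΣR_known = 0.03995 − 1.512×10^-5 = 0.03993 K/W
L/(kA) = 0.03993 ⇒ k = 0.0403/(0.03993·14.2) = 0.0711 W/m·K

k = 0.0711 W/m·K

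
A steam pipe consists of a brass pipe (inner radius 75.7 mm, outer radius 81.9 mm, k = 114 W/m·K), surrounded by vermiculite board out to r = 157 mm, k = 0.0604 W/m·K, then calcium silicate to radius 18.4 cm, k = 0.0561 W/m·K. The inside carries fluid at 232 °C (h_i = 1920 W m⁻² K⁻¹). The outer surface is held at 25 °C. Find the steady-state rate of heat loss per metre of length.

Treat each layer as a resistance in series:
  R'_conv,in = 1/(2πr h) = 1/(2π·0.0757·1920) = 0.001095 m·K/W
  R'_brass = ln(0.0819/0.0757)/(2πk) = 0.07872/(2π·114) = 1.099×10^-4 m·K/W
  R'_vermiculite board = ln(0.157/0.0819)/(2πk) = 0.6507/(2π·0.0604) = 1.715 m·K/W
  R'_calcium silicate = ln(0.184/0.157)/(2πk) = 0.1587/(2π·0.0561) = 0.4502 m·K/W
ΣR = 0.001095 + 1.099×10^-4 + 1.715 + 0.4502 = 2.166 m·K/W
Q' = ΔT/ΣR = (232 °C − 25 °C)/2.166 = 95.6 W/m

Q' = 95.6 W/m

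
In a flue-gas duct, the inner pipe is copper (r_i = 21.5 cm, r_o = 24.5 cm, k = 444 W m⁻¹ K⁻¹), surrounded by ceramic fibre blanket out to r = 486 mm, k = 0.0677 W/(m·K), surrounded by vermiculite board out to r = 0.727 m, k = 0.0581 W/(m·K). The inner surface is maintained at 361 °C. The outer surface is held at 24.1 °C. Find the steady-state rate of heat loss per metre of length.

Treat each layer as a resistance in series:
  R'_copper = ln(0.245/0.215)/(2πk) = 0.1306/(2π·444) = 4.682×10^-5 m·K/W
  R'_ceramic fibre blanket = ln(0.486/0.245)/(2πk) = 0.6850/(2π·0.0677) = 1.610 m·K/W
  R'_vermiculite board = ln(0.727/0.486)/(2πk) = 0.4027/(2π·0.0581) = 1.103 m·K/W
ΣR = 4.682×10^-5 + 1.610 + 1.103 = 2.713 m·K/W
Q' = ΔT/ΣR = (361 °C − 24.1 °C)/2.713 = 124 W/m

Q' = 124 W/m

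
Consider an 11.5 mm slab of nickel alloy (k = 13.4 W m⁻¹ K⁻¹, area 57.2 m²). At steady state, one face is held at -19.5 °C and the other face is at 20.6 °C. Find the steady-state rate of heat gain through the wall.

Q = kA·ΔT/L = 13.4 × 57.2 × |-19.5 °C − 20.6 °C| / 0.0115 = 2.67×10^6 W

Q = 2.67×10^6 W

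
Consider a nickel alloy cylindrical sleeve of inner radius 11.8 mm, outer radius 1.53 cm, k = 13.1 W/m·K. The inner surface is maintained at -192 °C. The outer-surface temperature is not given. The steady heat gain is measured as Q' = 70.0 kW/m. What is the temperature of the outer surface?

T_out = 28.9 °C

Sum the resistances:
  R'_nickel alloy = ln(0.0153/0.0118)/(2πk) = 0.2598/(2π·13.1) = 0.003156 m·K/W
ΣR = 0.003156 m·K/W
ΔT = Q'·ΣR = 70000 × 0.003156 = 220.9 K
Heat flows inward, so T_out = T_in + ΔT = -192 + 220.9 = 28.9 °C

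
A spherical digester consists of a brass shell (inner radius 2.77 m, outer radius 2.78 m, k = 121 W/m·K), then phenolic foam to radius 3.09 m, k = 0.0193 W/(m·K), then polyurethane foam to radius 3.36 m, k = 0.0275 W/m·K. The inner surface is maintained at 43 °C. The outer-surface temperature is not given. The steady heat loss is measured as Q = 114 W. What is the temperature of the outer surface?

T_out = 17.5 °C

Series resistances:
  R_brass = (1/2.77 − 1/2.78)/(4πk) = 0.001299/(4π·121) = 8.540×10^-7 K/W
  R_phenolic foam = (1/2.78 − 1/3.09)/(4πk) = 0.03609/(4π·0.0193) = 0.1488 K/W
  R_polyurethane foam = (1/3.09 − 1/3.36)/(4πk) = 0.02601/(4π·0.0275) = 0.07525 K/W
ΣR = 0.2240 K/W
ΔT = Q·ΣR = 114 × 0.2240 = 25.54 K
Heat flows outward, so T_out = T_in − ΔT = 43 − 25.54 = 17.5 °C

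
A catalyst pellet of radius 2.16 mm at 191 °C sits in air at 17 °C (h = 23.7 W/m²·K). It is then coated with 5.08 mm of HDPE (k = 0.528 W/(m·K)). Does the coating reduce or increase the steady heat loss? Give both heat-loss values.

Critical radius for a sphere: r_cr = 2k/h = 0.0446 m = 4.46 cm.
Outer radius after coating: r₂ = 0.00216 + 0.00508 = 0.00724 m.
Since r₁ < r_cr and r₂ ≤ r_cr, the coating moves toward the maximum at r_cr — heat loss rises.
Bare: R = 1/(4πr₁²h) = 719.7 K/W; Q = 174/719.7 = 0.242 W.
Coated: R = R_cond + R_conv = 113.0 K/W; Q = 174/113.0 = 1.54 W.

increases: 0.242 → 1.54 W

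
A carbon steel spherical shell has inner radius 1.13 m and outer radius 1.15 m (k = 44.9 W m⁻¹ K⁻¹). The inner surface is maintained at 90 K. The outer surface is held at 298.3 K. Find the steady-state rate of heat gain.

Q = 7640 kW

Q = 4πk·ΔT/(1/r₁ − 1/r₂) = 4π × 44.9 × 208.3 / (1/1.13 − 1/1.15) = 7.64×10^6 W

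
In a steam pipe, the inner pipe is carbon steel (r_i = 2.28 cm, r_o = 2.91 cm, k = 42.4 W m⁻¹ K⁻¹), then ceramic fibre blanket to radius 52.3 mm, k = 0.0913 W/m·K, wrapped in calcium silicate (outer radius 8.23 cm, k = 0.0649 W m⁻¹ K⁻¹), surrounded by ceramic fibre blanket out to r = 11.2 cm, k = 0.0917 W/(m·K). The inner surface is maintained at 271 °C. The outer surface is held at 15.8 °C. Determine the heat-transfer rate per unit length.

Q' = 95.6 W/m

Treat each layer as a resistance in series:
  R'_carbon steel = ln(0.0291/0.0228)/(2πk) = 0.2440/(2π·42.4) = 9.158×10^-4 m·K/W
  R'_ceramic fibre blanket = ln(0.0523/0.0291)/(2πk) = 0.5863/(2π·0.0913) = 1.022 m·K/W
  R'_calcium silicate = ln(0.0823/0.0523)/(2πk) = 0.4534/(2π·0.0649) = 1.112 m·K/W
  R'_ceramic fibre blanket = ln(0.112/0.0823)/(2πk) = 0.3081/(2π·0.0917) = 0.5348 m·K/W
ΣR = 9.158×10^-4 + 1.022 + 1.112 + 0.5348 = 2.670 m·K/W
Q' = ΔT/ΣR = (271 °C − 15.8 °C)/2.670 = 95.6 W/m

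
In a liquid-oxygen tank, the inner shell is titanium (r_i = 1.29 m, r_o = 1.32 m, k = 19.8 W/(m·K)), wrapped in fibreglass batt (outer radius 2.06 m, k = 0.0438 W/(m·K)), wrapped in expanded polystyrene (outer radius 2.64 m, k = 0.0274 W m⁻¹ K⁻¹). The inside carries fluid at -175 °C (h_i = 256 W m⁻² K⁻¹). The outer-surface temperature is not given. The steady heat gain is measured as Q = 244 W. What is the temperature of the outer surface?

T_out = 21.3 °C

Sum the resistances:
  R_conv,in = 1/(4πr²h) = 1/(4π·1.29²·256) = 1.868×10^-4 K/W
  R_titanium = (1/1.29 − 1/1.32)/(4πk) = 0.01762/(4π·19.8) = 7.081×10^-5 K/W
  R_fibreglass batt = (1/1.32 − 1/2.06)/(4πk) = 0.2721/(4π·0.0438) = 0.4944 K/W
  R_expanded polystyrene = (1/2.06 − 1/2.64)/(4πk) = 0.1066/(4π·0.0274) = 0.3097 K/W
ΣR = 0.8044 K/W
ΔT = Q·ΣR = 244 × 0.8044 = 196.3 K
Heat flows inward, so T_out = T_in + ΔT = -175 + 196.3 = 21.3 °C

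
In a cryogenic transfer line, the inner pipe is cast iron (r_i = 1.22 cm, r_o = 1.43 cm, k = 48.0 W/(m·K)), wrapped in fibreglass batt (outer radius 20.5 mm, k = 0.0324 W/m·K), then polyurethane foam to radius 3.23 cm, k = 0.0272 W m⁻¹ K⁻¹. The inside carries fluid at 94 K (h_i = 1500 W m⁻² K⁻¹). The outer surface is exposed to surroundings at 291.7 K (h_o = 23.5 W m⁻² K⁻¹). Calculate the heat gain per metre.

Q' = 42.5 W/m

Treat each layer as a resistance in series:
  R'_conv,in = 1/(2πr h) = 1/(2π·0.0122·1500) = 0.008697 m·K/W
  R'_cast iron = ln(0.0143/0.0122)/(2πk) = 0.1588/(2π·48.0) = 5.266×10^-4 m·K/W
  R'_fibreglass batt = ln(0.0205/0.0143)/(2πk) = 0.3602/(2π·0.0324) = 1.769 m·K/W
  R'_polyurethane foam = ln(0.0323/0.0205)/(2πk) = 0.4546/(2π·0.0272) = 2.660 m·K/W
  R'_conv,out = 1/(2πr h) = 1/(2π·0.0323·23.5) = 0.2097 m·K/W
ΣR = 0.008697 + 5.266×10^-4 + 1.769 + 2.660 + 0.2097 = 4.648 m·K/W
Q' = ΔT/ΣR = (94 K − 291.7 K)/4.648 = -42.5 W/m
(Negative Q' ⇒ heat flows inward; heat gain = 42.5 W/m.)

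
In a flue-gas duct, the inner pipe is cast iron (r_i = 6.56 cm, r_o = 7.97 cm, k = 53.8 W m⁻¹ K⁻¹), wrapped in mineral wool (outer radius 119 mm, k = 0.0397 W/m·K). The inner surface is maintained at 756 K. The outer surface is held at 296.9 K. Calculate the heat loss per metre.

Treat each layer as a resistance in series:
  R'_cast iron = ln(0.0797/0.0656)/(2πk) = 0.1947/(2π·53.8) = 5.760×10^-4 m·K/W
  R'_mineral wool = ln(0.119/0.0797)/(2πk) = 0.4009/(2π·0.0397) = 1.607 m·K/W
ΣR = 5.760×10^-4 + 1.607 = 1.608 m·K/W
Q' = ΔT/ΣR = (756 K − 296.9 K)/1.608 = 286 W/m

Q' = 286 W/m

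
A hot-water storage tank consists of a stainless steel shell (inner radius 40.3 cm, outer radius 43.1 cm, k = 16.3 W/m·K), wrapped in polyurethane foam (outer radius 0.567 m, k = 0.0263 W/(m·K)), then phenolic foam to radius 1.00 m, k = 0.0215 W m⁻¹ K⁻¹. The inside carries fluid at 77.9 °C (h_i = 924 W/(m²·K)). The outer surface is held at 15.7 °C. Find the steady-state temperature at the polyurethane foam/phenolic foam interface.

T = 54.7 °C

Treat each layer as a resistance in series:
  R_conv,in = 1/(4πr²h) = 1/(4π·0.403²·924) = 5.303×10^-4 K/W
  R_stainless steel = (1/0.403 − 1/0.431)/(4πk) = 0.1612/(4π·16.3) = 7.870×10^-4 K/W
  R_polyurethane foam = (1/0.431 − 1/0.567)/(4πk) = 0.5565/(4π·0.0263) = 1.684 K/W
  R_phenolic foam = (1/0.567 − 1/1.00)/(4πk) = 0.7637/(4π·0.0215) = 2.827 K/W
ΣR = 5.303×10^-4 + 7.870×10^-4 + 1.684 + 2.827 = 4.512 K/W
Q = ΔT/ΣR = (77.9 °C − 15.7 °C)/4.512 = 13.79 W
From the inner boundary to the polyurethane foam/phenolic foam interface, ΣR_partial = 1.685 K/W.
T_interface = T_in − Q·ΣR_partial = 77.9 °C − (13.79)(1.685) = 54.7 °C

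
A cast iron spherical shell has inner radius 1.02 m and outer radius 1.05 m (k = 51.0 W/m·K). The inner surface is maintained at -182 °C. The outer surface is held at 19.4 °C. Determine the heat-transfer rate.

Q = 4πk·ΔT/(1/r₁ − 1/r₂) = 4π × 51.0 × 201.4 / (1/1.02 − 1/1.05) = 4.61×10^6 W

Q = 4610 kW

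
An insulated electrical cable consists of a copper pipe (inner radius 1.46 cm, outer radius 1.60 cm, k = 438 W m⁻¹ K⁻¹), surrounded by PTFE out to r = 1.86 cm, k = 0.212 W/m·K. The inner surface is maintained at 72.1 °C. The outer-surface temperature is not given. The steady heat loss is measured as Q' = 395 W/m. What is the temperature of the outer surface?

T_out = 27.4 °C

Series resistances:
  R'_copper = ln(0.0160/0.0146)/(2πk) = 0.09157/(2π·438) = 3.327×10^-5 m·K/W
  R'_PTFE = ln(0.0186/0.0160)/(2πk) = 0.1506/(2π·0.212) = 0.1130 m·K/W
ΣR = 0.1131 m·K/W
ΔT = Q'·ΣR = 395 × 0.1131 = 44.67 K
Heat flows outward, so T_out = T_in − ΔT = 72.1 − 44.67 = 27.4 °C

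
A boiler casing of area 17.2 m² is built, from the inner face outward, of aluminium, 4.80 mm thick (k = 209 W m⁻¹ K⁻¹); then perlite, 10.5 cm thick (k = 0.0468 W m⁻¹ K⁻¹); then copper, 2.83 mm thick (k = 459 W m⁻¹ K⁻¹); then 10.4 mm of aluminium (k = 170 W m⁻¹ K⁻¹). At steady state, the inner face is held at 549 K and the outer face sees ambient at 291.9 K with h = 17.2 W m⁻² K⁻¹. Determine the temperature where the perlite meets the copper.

Resistance network (inner→outer):
  R_aluminium = L/(kA) = 0.00480/(209·17.2) = 1.335×10^-6 K/W
  R_perlite = L/(kA) = 0.105/(0.0468·17.2) = 0.1304 K/W
  R_copper = L/(kA) = 0.00283/(459·17.2) = 3.585×10^-7 K/W
  R_aluminium = L/(kA) = 0.0104/(170·17.2) = 3.557×10^-6 K/W
  R_conv,out = 1/(hA) = 1/(17.2·17.2) = 0.003380 K/W
ΣR = 1.335×10^-6 + 0.1304 + 3.585×10^-7 + 3.557×10^-6 + 0.003380 = 0.1338 K/W
Q = ΔT/ΣR = (549 K − 291.9 K)/0.1338 = 1922 W
From the inner boundary to the perlite/copper interface, ΣR_partial = 0.1304 K/W.
T_interface = T_in − Q·ΣR_partial = 549 K − (1922)(0.1304) = 298.4 K

T = 298.4 K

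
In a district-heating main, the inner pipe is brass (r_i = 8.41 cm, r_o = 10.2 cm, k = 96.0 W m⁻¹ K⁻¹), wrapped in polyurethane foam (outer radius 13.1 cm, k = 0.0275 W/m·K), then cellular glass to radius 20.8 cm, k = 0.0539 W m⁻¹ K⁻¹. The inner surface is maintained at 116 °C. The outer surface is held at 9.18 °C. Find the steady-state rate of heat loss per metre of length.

Q' = 38.0 W/m

Resistance network (inner→outer):
  R'_brass = ln(0.102/0.0841)/(2πk) = 0.1930/(2π·96.0) = 3.199×10^-4 m·K/W
  R'_polyurethane foam = ln(0.131/0.102)/(2πk) = 0.2502/(2π·0.0275) = 1.448 m·K/W
  R'_cellular glass = ln(0.208/0.131)/(2πk) = 0.4623/(2π·0.0539) = 1.365 m·K/W
ΣR = 3.199×10^-4 + 1.448 + 1.365 = 2.813 m·K/W
Q' = ΔT/ΣR = (116 °C − 9.18 °C)/2.813 = 38.0 W/m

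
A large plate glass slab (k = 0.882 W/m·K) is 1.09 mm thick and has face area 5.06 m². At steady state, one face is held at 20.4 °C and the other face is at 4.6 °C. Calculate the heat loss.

Q = 64.7 kW

Q = kA·ΔT/L = 0.882 × 5.06 × |20.4 °C − 4.6 °C| / 0.00109 = 64700 W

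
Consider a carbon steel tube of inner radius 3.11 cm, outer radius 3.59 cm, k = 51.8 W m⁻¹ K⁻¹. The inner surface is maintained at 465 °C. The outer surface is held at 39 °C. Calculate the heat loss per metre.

Q' = 9.66×10^5 W/m

Q' = 2πk·ΔT/ln(r₂/r₁) = 2π × 51.8 × 426 / ln(0.0359/0.0311) = 9.66×10^5 W/m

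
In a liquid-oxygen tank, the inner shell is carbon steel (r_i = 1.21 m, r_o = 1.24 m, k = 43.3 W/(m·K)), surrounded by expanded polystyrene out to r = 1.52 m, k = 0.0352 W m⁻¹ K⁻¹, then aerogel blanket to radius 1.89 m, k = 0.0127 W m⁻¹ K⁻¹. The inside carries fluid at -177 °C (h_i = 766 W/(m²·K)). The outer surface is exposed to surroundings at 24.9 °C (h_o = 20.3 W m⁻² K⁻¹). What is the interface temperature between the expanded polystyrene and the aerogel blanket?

T = -118 °C

Series thermal resistances, inner to outer:
  R_conv,in = 1/(4πr²h) = 1/(4π·1.21²·766) = 7.096×10^-5 K/W
  R_carbon steel = (1/1.21 − 1/1.24)/(4πk) = 0.01999/(4π·43.3) = 3.675×10^-5 K/W
  R_expanded polystyrene = (1/1.24 − 1/1.52)/(4πk) = 0.1486/(4π·0.0352) = 0.3358 K/W
  R_aerogel blanket = (1/1.52 − 1/1.89)/(4πk) = 0.1288/(4π·0.0127) = 0.8070 K/W
  R_conv,out = 1/(4πr²h) = 1/(4π·1.89²·20.3) = 0.001097 K/W
ΣR = 7.096×10^-5 + 3.675×10^-5 + 0.3358 + 0.8070 + 0.001097 = 1.144 K/W
Q = ΔT/ΣR = (-177 °C − 24.9 °C)/1.144 = -176.5 W
From the inner boundary to the expanded polystyrene/aerogel blanket interface, ΣR_partial = 0.3359 K/W.
T_interface = T_in − Q·ΣR_partial = -177 °C − (-176.5)(0.3359) = -118 °C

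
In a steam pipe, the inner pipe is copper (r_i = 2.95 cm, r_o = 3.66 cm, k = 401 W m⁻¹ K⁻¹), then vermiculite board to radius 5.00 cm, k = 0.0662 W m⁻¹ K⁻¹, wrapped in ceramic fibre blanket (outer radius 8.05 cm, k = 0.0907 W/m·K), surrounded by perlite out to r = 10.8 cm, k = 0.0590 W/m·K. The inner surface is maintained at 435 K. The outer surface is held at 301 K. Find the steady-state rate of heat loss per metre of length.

Resistance network (inner→outer):
  R'_copper = ln(0.0366/0.0295)/(2πk) = 0.2157/(2π·401) = 8.559×10^-5 m·K/W
  R'_vermiculite board = ln(0.0500/0.0366)/(2πk) = 0.3120/(2π·0.0662) = 0.7500 m·K/W
  R'_ceramic fibre blanket = ln(0.0805/0.0500)/(2πk) = 0.4762/(2π·0.0907) = 0.8357 m·K/W
  R'_perlite = ln(0.108/0.0805)/(2πk) = 0.2939/(2π·0.0590) = 0.7927 m·K/W
ΣR = 8.559×10^-5 + 0.7500 + 0.8357 + 0.7927 = 2.378 m·K/W
Q' = ΔT/ΣR = (435 K − 301 K)/2.378 = 56.3 W/m

Q' = 56.3 W/m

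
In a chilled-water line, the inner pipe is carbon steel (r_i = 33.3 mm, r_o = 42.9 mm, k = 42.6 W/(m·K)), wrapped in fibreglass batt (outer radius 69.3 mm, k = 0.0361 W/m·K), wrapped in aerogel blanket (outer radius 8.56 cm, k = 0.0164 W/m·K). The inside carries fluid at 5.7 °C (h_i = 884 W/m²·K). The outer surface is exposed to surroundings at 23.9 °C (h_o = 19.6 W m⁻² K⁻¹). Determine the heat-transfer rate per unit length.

Q' = 4.27 W/m

Resistance network (inner→outer):
  R'_conv,in = 1/(2πr h) = 1/(2π·0.0333·884) = 0.005407 m·K/W
  R'_carbon steel = ln(0.0429/0.0333)/(2πk) = 0.2533/(2π·42.6) = 9.464×10^-4 m·K/W
  R'_fibreglass batt = ln(0.0693/0.0429)/(2πk) = 0.4796/(2π·0.0361) = 2.114 m·K/W
  R'_aerogel blanket = ln(0.0856/0.0693)/(2πk) = 0.2112/(2π·0.0164) = 2.050 m·K/W
  R'_conv,out = 1/(2πr h) = 1/(2π·0.0856·19.6) = 0.09486 m·K/W
ΣR = 0.005407 + 9.464×10^-4 + 2.114 + 2.050 + 0.09486 = 4.265 m·K/W
Q' = ΔT/ΣR = (5.7 °C − 23.9 °C)/4.265 = -4.27 W/m
(Negative Q' ⇒ heat flows inward; heat gain = 4.27 W/m.)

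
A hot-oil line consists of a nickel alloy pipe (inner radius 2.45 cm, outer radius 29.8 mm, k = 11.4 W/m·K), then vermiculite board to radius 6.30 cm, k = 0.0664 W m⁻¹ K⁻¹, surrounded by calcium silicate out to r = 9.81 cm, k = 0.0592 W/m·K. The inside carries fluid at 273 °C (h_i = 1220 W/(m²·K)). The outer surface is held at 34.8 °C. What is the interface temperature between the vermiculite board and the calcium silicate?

Treat each layer as a resistance in series:
  R'_conv,in = 1/(2πr h) = 1/(2π·0.0245·1220) = 0.005325 m·K/W
  R'_nickel alloy = ln(0.0298/0.0245)/(2πk) = 0.1958/(2π·11.4) = 0.002734 m·K/W
  R'_vermiculite board = ln(0.0630/0.0298)/(2πk) = 0.7486/(2π·0.0664) = 1.794 m·K/W
  R'_calcium silicate = ln(0.0981/0.0630)/(2πk) = 0.4429/(2π·0.0592) = 1.191 m·K/W
ΣR = 0.005325 + 0.002734 + 1.794 + 1.191 = 2.993 m·K/W
Q' = ΔT/ΣR = (273 °C − 34.8 °C)/2.993 = 79.59 W/m
From the inner boundary to the vermiculite board/calcium silicate interface, ΣR_partial = 1.802 m·K/W.
T_interface = T_in − Q'·ΣR_partial = 273 °C − (79.59)(1.802) = 130 °C

T = 130 °C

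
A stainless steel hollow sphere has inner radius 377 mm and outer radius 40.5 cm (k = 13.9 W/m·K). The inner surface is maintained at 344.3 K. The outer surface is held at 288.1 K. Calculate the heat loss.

Q = 53500 W

Q = 4πk·ΔT/(1/r₁ − 1/r₂) = 4π × 13.9 × 56.2 / (1/0.377 − 1/0.405) = 53500 W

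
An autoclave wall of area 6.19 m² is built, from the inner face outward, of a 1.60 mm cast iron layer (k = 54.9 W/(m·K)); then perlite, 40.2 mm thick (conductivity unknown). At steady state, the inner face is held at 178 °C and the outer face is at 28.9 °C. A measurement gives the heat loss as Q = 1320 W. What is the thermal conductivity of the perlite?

ΣR = ΔT/Q = |178 − 28.9|/1320 = 0.1130 K/W
Known resistances:
  R_cast iron = L/(kA) = 0.00160/(54.9·6.19) = 4.708×10^-6 K/W
R_perlite = ΣR − ΣR_known = 0.1130 − 4.708×10^-6 = 0.1130 K/W
L/(kA) = 0.1130 ⇒ k = 0.0402/(0.1130·6.19) = 0.0575 W/m·K

k = 0.0575 W/m·K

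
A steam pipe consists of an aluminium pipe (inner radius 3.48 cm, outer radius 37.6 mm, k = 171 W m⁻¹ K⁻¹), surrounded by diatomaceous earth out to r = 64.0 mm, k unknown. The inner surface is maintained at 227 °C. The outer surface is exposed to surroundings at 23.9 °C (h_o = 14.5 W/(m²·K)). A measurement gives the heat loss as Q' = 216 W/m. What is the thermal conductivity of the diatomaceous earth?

k = 0.110 W/m·K

ΣR = ΔT/Q' = |227 − 23.9|/216 = 0.9403 m·K/W
Known resistances:
  R'_aluminium = ln(0.0376/0.0348)/(2πk) = 0.07739/(2π·171) = 7.203×10^-5 m·K/W
  R'_conv,out = 1/(2πr h) = 1/(2π·0.0640·14.5) = 0.1715 m·K/W
R_diatomaceous earth = ΣR − ΣR_known = 0.9403 − 0.1716 = 0.7687 m·K/W
ln(r₂/r₁)/(2πk) = 0.7687 ⇒ k = 0.5319/(2π·0.7687) = 0.110 W/m·K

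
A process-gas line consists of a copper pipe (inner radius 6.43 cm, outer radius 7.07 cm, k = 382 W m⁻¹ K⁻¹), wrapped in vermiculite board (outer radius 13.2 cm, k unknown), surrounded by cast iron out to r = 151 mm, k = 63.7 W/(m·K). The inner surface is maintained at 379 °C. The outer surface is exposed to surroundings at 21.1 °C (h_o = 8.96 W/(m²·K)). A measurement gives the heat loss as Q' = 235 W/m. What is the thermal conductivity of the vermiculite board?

ΣR = ΔT/Q' = |379 − 21.1|/235 = 1.523 m·K/W
Known resistances:
  R'_copper = ln(0.0707/0.0643)/(2πk) = 0.09489/(2π·382) = 3.953×10^-5 m·K/W
  R'_cast iron = ln(0.151/0.132)/(2πk) = 0.1345/(2π·63.7) = 3.360×10^-4 m·K/W
  R'_conv,out = 1/(2πr h) = 1/(2π·0.151·8.96) = 0.1176 m·K/W
R_vermiculite board = ΣR − ΣR_known = 1.523 − 0.1180 = 1.405 m·K/W
ln(r₂/r₁)/(2πk) = 1.405 ⇒ k = 0.6244/(2π·1.405) = 0.0707 W/m·K

k = 0.0707 W/m·K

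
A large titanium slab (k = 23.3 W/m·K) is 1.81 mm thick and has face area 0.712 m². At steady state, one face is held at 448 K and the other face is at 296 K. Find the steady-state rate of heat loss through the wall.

Q = kA·ΔT/L = 23.3 × 0.712 × |448 K − 296 K| / 0.00181 = 1.39×10^6 W

Q = 1390 kW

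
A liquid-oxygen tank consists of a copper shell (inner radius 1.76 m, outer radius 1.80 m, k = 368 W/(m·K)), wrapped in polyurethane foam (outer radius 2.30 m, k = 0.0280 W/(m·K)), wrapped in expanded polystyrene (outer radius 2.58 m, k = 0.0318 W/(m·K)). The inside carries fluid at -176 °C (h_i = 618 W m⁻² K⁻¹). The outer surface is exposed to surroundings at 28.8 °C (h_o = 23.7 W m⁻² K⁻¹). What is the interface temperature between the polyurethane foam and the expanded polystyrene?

Treat each layer as a resistance in series:
  R_conv,in = 1/(4πr²h) = 1/(4π·1.76²·618) = 4.157×10^-5 K/W
  R_copper = (1/1.76 − 1/1.80)/(4πk) = 0.01263/(4π·368) = 2.730×10^-6 K/W
  R_polyurethane foam = (1/1.80 − 1/2.30)/(4πk) = 0.1208/(4π·0.0280) = 0.3432 K/W
  R_expanded polystyrene = (1/2.30 − 1/2.58)/(4πk) = 0.04719/(4π·0.0318) = 0.1181 K/W
  R_conv,out = 1/(4πr²h) = 1/(4π·2.58²·23.7) = 5.044×10^-4 K/W
ΣR = 4.157×10^-5 + 2.730×10^-6 + 0.3432 + 0.1181 + 5.044×10^-4 = 0.4618 K/W
Q = ΔT/ΣR = (-176 °C − 28.8 °C)/0.4618 = -443.5 W
From the inner boundary to the polyurethane foam/expanded polystyrene interface, ΣR_partial = 0.3432 K/W.
T_interface = T_in − Q·ΣR_partial = -176 °C − (-443.5)(0.3432) = -23.8 °C

T = -23.8 °C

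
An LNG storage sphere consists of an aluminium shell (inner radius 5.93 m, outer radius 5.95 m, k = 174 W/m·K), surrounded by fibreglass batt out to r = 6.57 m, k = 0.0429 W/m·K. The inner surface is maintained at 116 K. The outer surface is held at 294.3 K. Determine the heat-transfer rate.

Series thermal resistances, inner to outer:
  R_aluminium = (1/5.93 − 1/5.95)/(4πk) = 5.668×10^-4/(4π·174) = 2.592×10^-7 K/W
  R_fibreglass batt = (1/5.95 − 1/6.57)/(4πk) = 0.01586/(4π·0.0429) = 0.02942 K/W
ΣR = 2.592×10^-7 + 0.02942 = 0.02942 K/W
Q = ΔT/ΣR = (116 K − 294.3 K)/0.02942 = -6060 W
(Negative Q ⇒ heat flows inward; heat gain = 6060 W.)

Q = 6.06 kW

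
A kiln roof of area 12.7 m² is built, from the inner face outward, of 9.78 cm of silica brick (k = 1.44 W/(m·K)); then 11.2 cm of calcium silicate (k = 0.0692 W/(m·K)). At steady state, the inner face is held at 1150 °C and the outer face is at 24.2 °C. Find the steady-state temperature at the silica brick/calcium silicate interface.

Series thermal resistances, inner to outer:
  R_silica brick = L/(kA) = 0.0978/(1.44·12.7) = 0.005348 K/W
  R_calcium silicate = L/(kA) = 0.112/(0.0692·12.7) = 0.1274 K/W
ΣR = 0.005348 + 0.1274 = 0.1327 K/W
Q = ΔT/ΣR = (1150 °C − 24.2 °C)/0.1327 = 8484 W
From the inner boundary to the silica brick/calcium silicate interface, ΣR_partial = 0.005348 K/W.
T_interface = T_in − Q·ΣR_partial = 1150 °C − (8484)(0.005348) = 1105 °C

T = 1105 °C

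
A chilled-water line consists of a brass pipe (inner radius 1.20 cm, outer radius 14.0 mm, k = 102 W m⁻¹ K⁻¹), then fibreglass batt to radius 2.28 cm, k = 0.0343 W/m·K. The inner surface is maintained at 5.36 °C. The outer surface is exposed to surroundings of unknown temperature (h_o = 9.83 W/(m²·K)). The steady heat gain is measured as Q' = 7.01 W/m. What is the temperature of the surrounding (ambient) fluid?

Series resistances:
  R'_brass = ln(0.0140/0.0120)/(2πk) = 0.1542/(2π·102) = 2.405×10^-4 m·K/W
  R'_fibreglass batt = ln(0.0228/0.0140)/(2πk) = 0.4877/(2π·0.0343) = 2.263 m·K/W
  R'_conv,out = 1/(2πr h) = 1/(2π·0.0228·9.83) = 0.7101 m·K/W
ΣR = 2.973 m·K/W
ΔT = Q'·ΣR = 7.01 × 2.973 = 20.84 K
Heat flows inward, so T_out = T_in + ΔT = 5.36 + 20.84 = 26.2 °C

T_out = 26.2 °C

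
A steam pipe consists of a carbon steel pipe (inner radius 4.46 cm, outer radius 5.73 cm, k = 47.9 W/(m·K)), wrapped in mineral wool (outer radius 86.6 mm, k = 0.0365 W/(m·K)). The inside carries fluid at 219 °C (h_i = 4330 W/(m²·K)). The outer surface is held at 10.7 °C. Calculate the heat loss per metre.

Series thermal resistances, inner to outer:
  R'_conv,in = 1/(2πr h) = 1/(2π·0.0446·4330) = 8.241×10^-4 m·K/W
  R'_carbon steel = ln(0.0573/0.0446)/(2πk) = 0.2506/(2π·47.9) = 8.325×10^-4 m·K/W
  R'_mineral wool = ln(0.0866/0.0573)/(2πk) = 0.4130/(2π·0.0365) = 1.801 m·K/W
ΣR = 8.241×10^-4 + 8.325×10^-4 + 1.801 = 1.803 m·K/W
Q' = ΔT/ΣR = (219 °C − 10.7 °C)/1.803 = 116 W/m

Q' = 116 W/m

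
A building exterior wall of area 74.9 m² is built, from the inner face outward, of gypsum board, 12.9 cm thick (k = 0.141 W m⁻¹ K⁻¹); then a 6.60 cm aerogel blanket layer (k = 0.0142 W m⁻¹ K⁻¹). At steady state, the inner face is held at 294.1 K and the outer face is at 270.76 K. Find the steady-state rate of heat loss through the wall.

Q = 314 W

Resistance network (inner→outer):
  R_gypsum board = L/(kA) = 0.129/(0.141·74.9) = 0.01221 K/W
  R_aerogel blanket = L/(kA) = 0.0660/(0.0142·74.9) = 0.06205 K/W
ΣR = 0.01221 + 0.06205 = 0.07426 K/W
Q = ΔT/ΣR = (294.1 K − 270.76 K)/0.07426 = 314 W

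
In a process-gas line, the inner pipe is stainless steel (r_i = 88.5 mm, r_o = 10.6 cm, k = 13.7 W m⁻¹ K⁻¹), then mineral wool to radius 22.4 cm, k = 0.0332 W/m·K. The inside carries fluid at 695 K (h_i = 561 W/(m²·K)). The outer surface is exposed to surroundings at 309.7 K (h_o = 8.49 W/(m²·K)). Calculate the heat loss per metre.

Q' = 105 W/m

Resistance network (inner→outer):
  R'_conv,in = 1/(2πr h) = 1/(2π·0.0885·561) = 0.003206 m·K/W
  R'_stainless steel = ln(0.106/0.0885)/(2πk) = 0.1804/(2π·13.7) = 0.002096 m·K/W
  R'_mineral wool = ln(0.224/0.106)/(2πk) = 0.7482/(2π·0.0332) = 3.587 m·K/W
  R'_conv,out = 1/(2πr h) = 1/(2π·0.224·8.49) = 0.08369 m·K/W
ΣR = 0.003206 + 0.002096 + 3.587 + 0.08369 = 3.676 m·K/W
Q' = ΔT/ΣR = (695 K − 309.7 K)/3.676 = 105 W/m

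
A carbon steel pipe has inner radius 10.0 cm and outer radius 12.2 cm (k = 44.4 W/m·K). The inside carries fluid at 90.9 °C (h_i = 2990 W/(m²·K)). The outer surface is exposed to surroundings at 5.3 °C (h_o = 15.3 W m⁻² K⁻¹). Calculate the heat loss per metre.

Series thermal resistances, inner to outer:
  R'_conv,in = 1/(2πr h) = 1/(2π·0.100·2990) = 5.323×10^-4 m·K/W
  R'_carbon steel = ln(0.122/0.100)/(2πk) = 0.1989/(2π·44.4) = 7.128×10^-4 m·K/W
  R'_conv,out = 1/(2πr h) = 1/(2π·0.122·15.3) = 0.08526 m·K/W
ΣR = 5.323×10^-4 + 7.128×10^-4 + 0.08526 = 0.08651 m·K/W
Q' = ΔT/ΣR = (90.9 °C − 5.3 °C)/0.08651 = 989 W/m

Q' = 989 W/m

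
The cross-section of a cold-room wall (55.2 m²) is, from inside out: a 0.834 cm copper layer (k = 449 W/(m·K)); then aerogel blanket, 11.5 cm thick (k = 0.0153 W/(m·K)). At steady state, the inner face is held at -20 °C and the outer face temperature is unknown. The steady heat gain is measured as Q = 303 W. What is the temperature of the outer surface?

T_out = 21.3 °C

Sum the resistances:
  R_copper = L/(kA) = 0.00834/(449·55.2) = 3.365×10^-7 K/W
  R_aerogel blanket = L/(kA) = 0.115/(0.0153·55.2) = 0.1362 K/W
ΣR = 0.1362 K/W
ΔT = Q·ΣR = 303 × 0.1362 = 41.27 K
Heat flows inward, so T_out = T_in + ΔT = -20 + 41.27 = 21.3 °C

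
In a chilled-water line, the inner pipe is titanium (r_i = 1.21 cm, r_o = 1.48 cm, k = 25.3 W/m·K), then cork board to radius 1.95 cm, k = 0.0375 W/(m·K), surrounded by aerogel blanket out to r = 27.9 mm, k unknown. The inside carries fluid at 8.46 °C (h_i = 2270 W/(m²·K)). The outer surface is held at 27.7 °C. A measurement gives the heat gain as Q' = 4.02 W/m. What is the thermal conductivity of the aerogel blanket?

ΣR = ΔT/Q' = |8.46 − 27.7|/4.02 = 4.786 m·K/W
Known resistances:
  R'_conv,in = 1/(2πr h) = 1/(2π·0.0121·2270) = 0.005794 m·K/W
  R'_titanium = ln(0.0148/0.0121)/(2πk) = 0.2014/(2π·25.3) = 0.001267 m·K/W
  R'_cork board = ln(0.0195/0.0148)/(2πk) = 0.2758/(2π·0.0375) = 1.170 m·K/W
R_aerogel blanket = ΣR − ΣR_known = 4.786 − 1.177 = 3.609 m·K/W
ln(r₂/r₁)/(2πk) = 3.609 ⇒ k = 0.3582/(2π·3.609) = 0.0158 W/m·K

k = 0.0158 W/m·K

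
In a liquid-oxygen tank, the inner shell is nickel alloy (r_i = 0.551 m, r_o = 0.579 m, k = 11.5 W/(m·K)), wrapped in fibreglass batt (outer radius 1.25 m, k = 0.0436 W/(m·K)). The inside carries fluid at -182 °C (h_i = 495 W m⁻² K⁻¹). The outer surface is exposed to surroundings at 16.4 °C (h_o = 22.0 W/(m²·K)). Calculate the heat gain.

Q = 117 W

Series thermal resistances, inner to outer:
  R_conv,in = 1/(4πr²h) = 1/(4π·0.551²·495) = 5.295×10^-4 K/W
  R_nickel alloy = (1/0.551 − 1/0.579)/(4πk) = 0.08777/(4π·11.5) = 6.073×10^-4 K/W
  R_fibreglass batt = (1/0.579 − 1/1.25)/(4πk) = 0.9271/(4π·0.0436) = 1.692 K/W
  R_conv,out = 1/(4πr²h) = 1/(4π·1.25²·22.0) = 0.002315 K/W
ΣR = 5.295×10^-4 + 6.073×10^-4 + 1.692 + 0.002315 = 1.695 K/W
Q = ΔT/ΣR = (-182 °C − 16.4 °C)/1.695 = -117 W
(Negative Q ⇒ heat flows inward; heat gain = 117 W.)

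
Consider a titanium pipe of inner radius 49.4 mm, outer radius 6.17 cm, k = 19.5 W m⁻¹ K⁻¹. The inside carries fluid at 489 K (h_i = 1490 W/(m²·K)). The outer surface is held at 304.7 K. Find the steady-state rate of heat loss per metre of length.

Resistance network (inner→outer):
  R'_conv,in = 1/(2πr h) = 1/(2π·0.0494·1490) = 0.002162 m·K/W
  R'_titanium = ln(0.0617/0.0494)/(2πk) = 0.2223/(2π·19.5) = 0.001815 m·K/W
ΣR = 0.002162 + 0.001815 = 0.003977 m·K/W
Q' = ΔT/ΣR = (489 K − 304.7 K)/0.003977 = 46300 W/m

Q' = 46.3 kW/m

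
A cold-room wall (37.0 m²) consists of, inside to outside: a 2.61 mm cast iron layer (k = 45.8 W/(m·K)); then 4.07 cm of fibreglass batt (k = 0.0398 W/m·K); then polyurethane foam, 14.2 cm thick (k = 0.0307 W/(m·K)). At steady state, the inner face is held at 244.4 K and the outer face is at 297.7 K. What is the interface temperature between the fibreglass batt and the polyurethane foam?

T = 254.1 K

Series thermal resistances, inner to outer:
  R_cast iron = L/(kA) = 0.00261/(45.8·37.0) = 1.540×10^-6 K/W
  R_fibreglass batt = L/(kA) = 0.0407/(0.0398·37.0) = 0.02764 K/W
  R_polyurethane foam = L/(kA) = 0.142/(0.0307·37.0) = 0.1250 K/W
ΣR = 1.540×10^-6 + 0.02764 + 0.1250 = 0.1526 K/W
Q = ΔT/ΣR = (244.4 K − 297.7 K)/0.1526 = -349.3 W
From the inner boundary to the fibreglass batt/polyurethane foam interface, ΣR_partial = 0.02764 K/W.
T_interface = T_in − Q·ΣR_partial = 244.4 K − (-349.3)(0.02764) = 254.1 K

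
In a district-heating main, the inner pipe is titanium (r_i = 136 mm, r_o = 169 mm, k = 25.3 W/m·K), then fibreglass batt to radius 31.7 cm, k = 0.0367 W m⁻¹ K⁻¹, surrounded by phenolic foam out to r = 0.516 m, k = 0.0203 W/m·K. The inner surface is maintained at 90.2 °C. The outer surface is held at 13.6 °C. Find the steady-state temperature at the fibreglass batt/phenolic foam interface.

T = 58.3 °C

Series thermal resistances, inner to outer:
  R'_titanium = ln(0.169/0.136)/(2πk) = 0.2172/(2π·25.3) = 0.001367 m·K/W
  R'_fibreglass batt = ln(0.317/0.169)/(2πk) = 0.6290/(2π·0.0367) = 2.728 m·K/W
  R'_phenolic foam = ln(0.516/0.317)/(2πk) = 0.4872/(2π·0.0203) = 3.820 m·K/W
ΣR = 0.001367 + 2.728 + 3.820 = 6.549 m·K/W
Q' = ΔT/ΣR = (90.2 °C − 13.6 °C)/6.549 = 11.70 W/m
From the inner boundary to the fibreglass batt/phenolic foam interface, ΣR_partial = 2.729 m·K/W.
T_interface = T_in − Q'·ΣR_partial = 90.2 °C − (11.70)(2.729) = 58.3 °C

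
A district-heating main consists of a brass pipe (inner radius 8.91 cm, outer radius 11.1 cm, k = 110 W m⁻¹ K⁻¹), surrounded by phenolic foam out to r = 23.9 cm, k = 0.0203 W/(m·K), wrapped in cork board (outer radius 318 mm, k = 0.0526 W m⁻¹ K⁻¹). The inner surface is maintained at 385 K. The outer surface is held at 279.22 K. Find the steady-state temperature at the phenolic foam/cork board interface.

Resistance network (inner→outer):
  R'_brass = ln(0.111/0.0891)/(2πk) = 0.2198/(2π·110) = 3.180×10^-4 m·K/W
  R'_phenolic foam = ln(0.239/0.111)/(2πk) = 0.7669/(2π·0.0203) = 6.013 m·K/W
  R'_cork board = ln(0.318/0.239)/(2πk) = 0.2856/(2π·0.0526) = 0.8641 m·K/W
ΣR = 3.180×10^-4 + 6.013 + 0.8641 = 6.877 m·K/W
Q' = ΔT/ΣR = (385 K − 279.22 K)/6.877 = 15.38 W/m
From the inner boundary to the phenolic foam/cork board interface, ΣR_partial = 6.013 m·K/W.
T_interface = T_in − Q'·ΣR_partial = 385 K − (15.38)(6.013) = 292.5 K

T = 292.5 K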